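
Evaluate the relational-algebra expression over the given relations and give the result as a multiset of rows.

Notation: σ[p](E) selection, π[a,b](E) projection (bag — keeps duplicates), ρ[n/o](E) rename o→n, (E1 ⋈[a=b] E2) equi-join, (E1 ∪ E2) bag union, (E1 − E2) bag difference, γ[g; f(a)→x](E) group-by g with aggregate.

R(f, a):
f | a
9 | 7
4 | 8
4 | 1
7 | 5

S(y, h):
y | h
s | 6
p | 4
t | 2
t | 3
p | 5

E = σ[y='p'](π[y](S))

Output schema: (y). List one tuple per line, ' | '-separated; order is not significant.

Row counts bottom-up:
  S → 5
  π[y](S) → 5
  σ[y='p'](π[y](S)) → 2

== RESULT ==
y
p
p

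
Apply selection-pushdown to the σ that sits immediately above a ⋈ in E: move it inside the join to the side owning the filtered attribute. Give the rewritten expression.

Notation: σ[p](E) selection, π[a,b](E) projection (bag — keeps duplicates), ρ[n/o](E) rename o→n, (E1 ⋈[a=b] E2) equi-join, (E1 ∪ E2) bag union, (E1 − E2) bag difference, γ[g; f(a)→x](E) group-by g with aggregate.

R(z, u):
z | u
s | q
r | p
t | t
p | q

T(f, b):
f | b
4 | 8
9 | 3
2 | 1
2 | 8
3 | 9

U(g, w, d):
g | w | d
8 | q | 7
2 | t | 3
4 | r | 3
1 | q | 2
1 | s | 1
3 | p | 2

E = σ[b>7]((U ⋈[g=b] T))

σ filters on b, owned by the right side.
E' = (U ⋈[g=b] σ[b>7](T))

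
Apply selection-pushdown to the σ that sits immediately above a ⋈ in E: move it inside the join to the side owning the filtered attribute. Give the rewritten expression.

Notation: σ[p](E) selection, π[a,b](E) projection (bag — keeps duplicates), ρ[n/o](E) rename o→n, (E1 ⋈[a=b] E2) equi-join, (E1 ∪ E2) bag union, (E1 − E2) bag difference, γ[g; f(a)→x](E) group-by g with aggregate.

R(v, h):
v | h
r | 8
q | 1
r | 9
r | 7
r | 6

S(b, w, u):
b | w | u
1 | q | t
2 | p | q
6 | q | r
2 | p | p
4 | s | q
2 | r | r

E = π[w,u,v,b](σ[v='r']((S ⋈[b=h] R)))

σ filters on v, owned by the right side.
E' = π[w,u,v,b]((S ⋈[b=h] σ[v='r'](R)))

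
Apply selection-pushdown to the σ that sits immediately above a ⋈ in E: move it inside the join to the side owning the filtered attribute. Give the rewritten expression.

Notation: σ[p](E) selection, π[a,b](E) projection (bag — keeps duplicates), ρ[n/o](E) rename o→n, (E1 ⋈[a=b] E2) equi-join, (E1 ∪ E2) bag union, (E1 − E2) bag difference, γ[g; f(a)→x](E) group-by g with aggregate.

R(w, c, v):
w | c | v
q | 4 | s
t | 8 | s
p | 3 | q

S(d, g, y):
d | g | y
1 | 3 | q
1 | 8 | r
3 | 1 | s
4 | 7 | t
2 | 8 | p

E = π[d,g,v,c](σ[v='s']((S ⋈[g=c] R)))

σ filters on v, owned by the right side.
E' = π[d,g,v,c]((S ⋈[g=c] σ[v='s'](R)))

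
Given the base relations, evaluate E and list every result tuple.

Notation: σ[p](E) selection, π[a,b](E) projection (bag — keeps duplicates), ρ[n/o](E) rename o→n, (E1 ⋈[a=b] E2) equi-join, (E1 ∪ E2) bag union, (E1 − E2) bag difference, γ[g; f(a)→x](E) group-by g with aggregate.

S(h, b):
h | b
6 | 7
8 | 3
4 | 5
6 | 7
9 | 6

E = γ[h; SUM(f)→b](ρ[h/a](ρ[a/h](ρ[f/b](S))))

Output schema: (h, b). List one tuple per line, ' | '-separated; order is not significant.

Stepwise |·|:
  S → 5
  ρ[f/b](S) → 5
  ρ[a/h](ρ[f/b](S)) → 5
  ρ[h/a](ρ[a/h](ρ[f/b](S))) → 5
  γ[h; SUM(f)→b](ρ[h/a](ρ[a/h](ρ[f/b](S)))) → 4

== RESULT ==
h | b
4 | 5
6 | 14
8 | 3
9 | 6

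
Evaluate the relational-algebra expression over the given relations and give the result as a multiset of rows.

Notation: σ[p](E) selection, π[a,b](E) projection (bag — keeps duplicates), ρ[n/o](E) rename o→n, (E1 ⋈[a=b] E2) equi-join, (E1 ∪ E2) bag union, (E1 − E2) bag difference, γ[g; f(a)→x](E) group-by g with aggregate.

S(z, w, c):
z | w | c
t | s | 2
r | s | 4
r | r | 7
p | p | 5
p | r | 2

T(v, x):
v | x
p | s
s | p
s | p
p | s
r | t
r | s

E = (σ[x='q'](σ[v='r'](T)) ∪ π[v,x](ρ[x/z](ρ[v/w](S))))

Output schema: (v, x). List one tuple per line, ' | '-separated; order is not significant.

Subexpression sizes:
  T → 6
  σ[v='r'](T) → 2
  σ[x='q'](σ[v='r'](T)) → 0
  S → 5
  ρ[v/w](S) → 5
  ρ[x/z](ρ[v/w](S)) → 5
  π[v,x](ρ[x/z](ρ[v/w](S))) → 5
  (σ[x='q'](σ[v='r'](T)) ∪ π[v,x](ρ[x/z](ρ[v/w](S)))) → 5

== RESULT ==
v | x
p | p
r | p
r | r
s | r
s | t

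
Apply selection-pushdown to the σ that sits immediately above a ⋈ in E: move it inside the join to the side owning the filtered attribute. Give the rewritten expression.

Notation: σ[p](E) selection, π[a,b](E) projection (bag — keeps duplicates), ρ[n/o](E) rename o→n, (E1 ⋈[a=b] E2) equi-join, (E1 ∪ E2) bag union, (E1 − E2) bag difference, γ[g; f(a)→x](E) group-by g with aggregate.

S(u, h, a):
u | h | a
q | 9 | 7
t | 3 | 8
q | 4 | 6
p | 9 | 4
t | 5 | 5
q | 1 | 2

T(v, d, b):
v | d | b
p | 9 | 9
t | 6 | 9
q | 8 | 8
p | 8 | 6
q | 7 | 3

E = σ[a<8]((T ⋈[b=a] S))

σ filters on a, owned by the right side.
E' = (T ⋈[b=a] σ[a<8](S))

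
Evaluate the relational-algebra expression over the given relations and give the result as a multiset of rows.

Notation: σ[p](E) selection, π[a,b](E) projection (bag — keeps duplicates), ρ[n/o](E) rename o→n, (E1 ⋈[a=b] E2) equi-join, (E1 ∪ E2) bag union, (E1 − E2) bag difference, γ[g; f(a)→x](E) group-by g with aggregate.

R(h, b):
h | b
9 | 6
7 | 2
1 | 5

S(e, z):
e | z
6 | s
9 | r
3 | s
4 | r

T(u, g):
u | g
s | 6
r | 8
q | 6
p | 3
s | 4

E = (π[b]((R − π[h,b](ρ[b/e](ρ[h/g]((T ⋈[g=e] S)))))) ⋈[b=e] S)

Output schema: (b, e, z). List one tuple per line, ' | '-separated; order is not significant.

Subexpression sizes:
  R → 3
  T → 5
  S → 4
  (T ⋈[g=e] S) → 4
  ρ[h/g]((T ⋈[g=e] S)) → 4
  ρ[b/e](ρ[h/g]((T ⋈[g=e] S))) → 4
  π[h,b](ρ[b/e](ρ[h/g]((T ⋈[g=e] S)))) → 4
  (R − π[h,b](ρ[b/e](ρ[h/g]((T ⋈[g=e] S))))) → 3
  π[b]((R − π[h,b](ρ[b/e](ρ[h/g]((T ⋈[g=e] S)))))) → 3
  S → 4
  (π[b]((R − π[h,b](ρ[b/e](ρ[h/g]((T ⋈[g=e] S)))))) ⋈[b=e] S) → 1

== RESULT ==
b | e | z
6 | 6 | s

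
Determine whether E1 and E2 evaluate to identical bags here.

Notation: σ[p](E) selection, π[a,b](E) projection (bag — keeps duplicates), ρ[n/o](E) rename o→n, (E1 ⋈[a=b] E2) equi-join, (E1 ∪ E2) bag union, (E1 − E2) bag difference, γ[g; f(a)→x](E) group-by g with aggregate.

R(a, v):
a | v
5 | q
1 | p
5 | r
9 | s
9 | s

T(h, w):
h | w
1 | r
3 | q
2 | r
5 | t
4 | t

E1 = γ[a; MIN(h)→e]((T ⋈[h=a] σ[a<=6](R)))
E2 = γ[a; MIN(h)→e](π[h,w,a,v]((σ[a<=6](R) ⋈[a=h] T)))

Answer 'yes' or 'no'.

E1 stepwise |·|:
  T → 5
  R → 5
  σ[a<=6](R) → 3
  (T ⋈[h=a] σ[a<=6](R)) → 3
  γ[a; MIN(h)→e]((T ⋈[h=a] σ[a<=6](R))) → 2
E2 stepwise |·|:
  R → 5
  σ[a<=6](R) → 3
  T → 5
  (σ[a<=6](R) ⋈[a=h] T) → 3
  π[h,w,a,v]((σ[a<=6](R) ⋈[a=h] T)) → 3
  γ[a; MIN(h)→e](π[h,w,a,v]((σ[a<=6](R) ⋈[a=h] T))) → 2

E1 and E2 produce the same multiset:
a | e
1 | 1
5 | 5

yes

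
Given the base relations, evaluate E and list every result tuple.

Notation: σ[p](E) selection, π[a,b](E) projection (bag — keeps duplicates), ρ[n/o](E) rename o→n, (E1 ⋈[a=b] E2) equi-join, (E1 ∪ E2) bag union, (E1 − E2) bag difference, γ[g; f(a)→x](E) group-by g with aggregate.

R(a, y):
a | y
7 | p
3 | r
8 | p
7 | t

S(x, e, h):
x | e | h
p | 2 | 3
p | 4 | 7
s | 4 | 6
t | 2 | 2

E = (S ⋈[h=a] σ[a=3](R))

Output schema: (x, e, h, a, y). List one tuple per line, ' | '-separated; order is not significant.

Per-node cardinality:
  S → 4
  R → 4
  σ[a=3](R) → 1
  (S ⋈[h=a] σ[a=3](R)) → 1

== RESULT ==
x | e | h | a | y
p | 2 | 3 | 3 | r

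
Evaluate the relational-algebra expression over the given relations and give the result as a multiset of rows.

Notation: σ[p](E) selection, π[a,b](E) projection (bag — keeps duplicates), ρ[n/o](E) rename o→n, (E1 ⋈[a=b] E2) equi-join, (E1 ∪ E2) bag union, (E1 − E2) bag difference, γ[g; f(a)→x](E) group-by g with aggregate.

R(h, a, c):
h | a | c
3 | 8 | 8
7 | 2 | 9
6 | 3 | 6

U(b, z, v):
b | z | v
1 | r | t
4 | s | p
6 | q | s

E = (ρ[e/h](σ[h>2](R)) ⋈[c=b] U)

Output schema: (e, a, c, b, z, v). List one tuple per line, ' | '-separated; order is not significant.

Subexpression sizes:
  R → 3
  σ[h>2](R) → 3
  ρ[e/h](σ[h>2](R)) → 3
  U → 3
  (ρ[e/h](σ[h>2](R)) ⋈[c=b] U) → 1

== RESULT ==
e | a | c | b | z | v
6 | 3 | 6 | 6 | q | s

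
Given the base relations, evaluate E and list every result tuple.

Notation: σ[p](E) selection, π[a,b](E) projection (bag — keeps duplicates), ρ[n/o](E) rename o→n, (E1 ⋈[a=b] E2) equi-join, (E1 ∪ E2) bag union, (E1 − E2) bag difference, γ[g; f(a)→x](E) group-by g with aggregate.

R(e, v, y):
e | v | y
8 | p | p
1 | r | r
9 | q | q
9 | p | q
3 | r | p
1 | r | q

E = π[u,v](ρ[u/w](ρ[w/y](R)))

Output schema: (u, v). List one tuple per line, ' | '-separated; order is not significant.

Subexpression sizes:
  R → 6
  ρ[w/y](R) → 6
  ρ[u/w](ρ[w/y](R)) → 6
  π[u,v](ρ[u/w](ρ[w/y](R))) → 6

== RESULT ==
u | v
p | p
p | r
q | p
q | q
q | r
r | r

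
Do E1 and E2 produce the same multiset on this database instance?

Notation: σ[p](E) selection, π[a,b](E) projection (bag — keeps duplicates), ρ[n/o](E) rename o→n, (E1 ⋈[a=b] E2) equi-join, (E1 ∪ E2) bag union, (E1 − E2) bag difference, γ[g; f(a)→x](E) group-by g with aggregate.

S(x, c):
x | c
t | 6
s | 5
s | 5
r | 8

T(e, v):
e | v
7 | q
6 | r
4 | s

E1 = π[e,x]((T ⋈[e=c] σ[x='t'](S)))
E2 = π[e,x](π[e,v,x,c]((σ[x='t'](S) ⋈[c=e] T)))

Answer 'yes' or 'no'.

E1 per-node cardinality:
  T → 3
  S → 4
  σ[x='t'](S) → 1
  (T ⋈[e=c] σ[x='t'](S)) → 1
  π[e,x]((T ⋈[e=c] σ[x='t'](S))) → 1
E2 per-node cardinality:
  S → 4
  σ[x='t'](S) → 1
  T → 3
  (σ[x='t'](S) ⋈[c=e] T) → 1
  π[e,v,x,c]((σ[x='t'](S) ⋈[c=e] T)) → 1
  π[e,x](π[e,v,x,c]((σ[x='t'](S) ⋈[c=e] T))) → 1

E1 and E2 produce the same multiset:
e | x
6 | t

yes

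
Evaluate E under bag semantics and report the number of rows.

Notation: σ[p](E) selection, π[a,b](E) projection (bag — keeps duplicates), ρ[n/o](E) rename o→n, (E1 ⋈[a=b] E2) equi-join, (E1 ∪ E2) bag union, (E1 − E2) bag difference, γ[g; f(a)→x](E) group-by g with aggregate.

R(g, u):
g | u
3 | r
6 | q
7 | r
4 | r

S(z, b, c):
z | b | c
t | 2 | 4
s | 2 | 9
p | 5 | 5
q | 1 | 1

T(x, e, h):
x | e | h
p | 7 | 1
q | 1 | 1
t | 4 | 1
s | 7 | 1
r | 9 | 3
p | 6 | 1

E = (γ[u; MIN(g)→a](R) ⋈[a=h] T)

Stepwise |·|:
  R → 4
  γ[u; MIN(g)→a](R) → 2
  T → 6
  (γ[u; MIN(g)→a](R) ⋈[a=h] T) → 1

|E| = 1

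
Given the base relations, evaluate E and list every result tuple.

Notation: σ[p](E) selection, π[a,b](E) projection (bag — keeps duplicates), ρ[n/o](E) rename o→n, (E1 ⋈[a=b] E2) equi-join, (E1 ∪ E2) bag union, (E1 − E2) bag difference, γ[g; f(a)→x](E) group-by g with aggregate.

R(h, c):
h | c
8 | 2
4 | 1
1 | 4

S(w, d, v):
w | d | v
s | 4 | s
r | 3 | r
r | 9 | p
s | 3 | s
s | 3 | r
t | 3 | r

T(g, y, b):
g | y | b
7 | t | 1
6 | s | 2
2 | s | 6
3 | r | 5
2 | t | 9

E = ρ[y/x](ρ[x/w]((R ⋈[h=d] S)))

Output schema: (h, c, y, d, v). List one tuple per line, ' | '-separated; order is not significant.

Subexpression sizes:
  R → 3
  S → 6
  (R ⋈[h=d] S) → 1
  ρ[x/w]((R ⋈[h=d] S)) → 1
  ρ[y/x](ρ[x/w]((R ⋈[h=d] S))) → 1

== RESULT ==
h | c | y | d | v
4 | 1 | s | 4 | s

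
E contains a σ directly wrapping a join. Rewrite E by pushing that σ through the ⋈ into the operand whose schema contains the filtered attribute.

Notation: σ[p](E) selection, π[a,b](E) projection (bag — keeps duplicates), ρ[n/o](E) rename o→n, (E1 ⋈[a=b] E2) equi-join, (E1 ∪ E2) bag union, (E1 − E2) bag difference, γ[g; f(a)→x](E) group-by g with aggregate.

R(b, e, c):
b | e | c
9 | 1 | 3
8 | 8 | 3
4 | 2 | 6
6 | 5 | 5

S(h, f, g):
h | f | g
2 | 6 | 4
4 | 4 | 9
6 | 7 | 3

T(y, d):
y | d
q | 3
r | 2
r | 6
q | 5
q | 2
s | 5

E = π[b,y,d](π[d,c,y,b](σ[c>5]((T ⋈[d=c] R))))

σ filters on c, owned by the right side.
E' = π[b,y,d](π[d,c,y,b]((T ⋈[d=c] σ[c>5](R))))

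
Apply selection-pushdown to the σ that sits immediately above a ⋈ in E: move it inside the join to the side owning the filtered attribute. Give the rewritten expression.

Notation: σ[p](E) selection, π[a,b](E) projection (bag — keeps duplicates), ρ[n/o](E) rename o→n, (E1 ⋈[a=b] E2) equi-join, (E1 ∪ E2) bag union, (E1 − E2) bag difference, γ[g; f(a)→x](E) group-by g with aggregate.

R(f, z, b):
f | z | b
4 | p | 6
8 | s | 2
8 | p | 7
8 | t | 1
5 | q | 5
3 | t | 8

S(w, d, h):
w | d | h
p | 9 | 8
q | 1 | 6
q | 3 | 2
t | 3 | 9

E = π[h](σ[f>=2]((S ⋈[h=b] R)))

σ filters on f, owned by the right side.
E' = π[h]((S ⋈[h=b] σ[f>=2](R)))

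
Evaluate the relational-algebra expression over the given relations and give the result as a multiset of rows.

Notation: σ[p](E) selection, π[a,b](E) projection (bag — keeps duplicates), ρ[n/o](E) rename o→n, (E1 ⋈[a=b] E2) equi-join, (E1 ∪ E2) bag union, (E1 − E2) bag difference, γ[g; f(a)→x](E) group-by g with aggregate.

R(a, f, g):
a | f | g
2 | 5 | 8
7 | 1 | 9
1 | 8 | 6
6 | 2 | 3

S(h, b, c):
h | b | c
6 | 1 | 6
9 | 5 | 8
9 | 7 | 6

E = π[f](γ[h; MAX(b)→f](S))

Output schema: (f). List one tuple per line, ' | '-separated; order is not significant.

Row counts bottom-up:
  S → 3
  γ[h; MAX(b)→f](S) → 2
  π[f](γ[h; MAX(b)→f](S)) → 2

== RESULT ==
f
1
7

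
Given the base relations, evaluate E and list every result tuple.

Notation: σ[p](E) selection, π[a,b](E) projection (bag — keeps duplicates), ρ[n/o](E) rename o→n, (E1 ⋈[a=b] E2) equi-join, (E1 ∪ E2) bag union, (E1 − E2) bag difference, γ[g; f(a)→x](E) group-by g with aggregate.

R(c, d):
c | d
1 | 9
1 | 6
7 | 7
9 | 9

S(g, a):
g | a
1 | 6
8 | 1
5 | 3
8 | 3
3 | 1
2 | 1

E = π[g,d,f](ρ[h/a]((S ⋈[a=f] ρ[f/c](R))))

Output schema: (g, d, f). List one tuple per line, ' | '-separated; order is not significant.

Row counts bottom-up:
  S → 6
  R → 4
  ρ[f/c](R) → 4
  (S ⋈[a=f] ρ[f/c](R)) → 6
  ρ[h/a]((S ⋈[a=f] ρ[f/c](R))) → 6
  π[g,d,f](ρ[h/a]((S ⋈[a=f] ρ[f/c](R)))) → 6

== RESULT ==
g | d | f
2 | 6 | 1
2 | 9 | 1
3 | 6 | 1
3 | 9 | 1
8 | 6 | 1
8 | 9 | 1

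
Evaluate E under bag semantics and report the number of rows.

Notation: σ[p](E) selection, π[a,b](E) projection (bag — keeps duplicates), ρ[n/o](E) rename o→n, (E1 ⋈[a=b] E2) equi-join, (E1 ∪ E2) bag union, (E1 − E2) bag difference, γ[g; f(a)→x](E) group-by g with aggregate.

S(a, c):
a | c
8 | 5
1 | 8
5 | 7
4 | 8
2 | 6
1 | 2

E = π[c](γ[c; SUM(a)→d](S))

Row counts bottom-up:
  S → 6
  γ[c; SUM(a)→d](S) → 5
  π[c](γ[c; SUM(a)→d](S)) → 5

|E| = 5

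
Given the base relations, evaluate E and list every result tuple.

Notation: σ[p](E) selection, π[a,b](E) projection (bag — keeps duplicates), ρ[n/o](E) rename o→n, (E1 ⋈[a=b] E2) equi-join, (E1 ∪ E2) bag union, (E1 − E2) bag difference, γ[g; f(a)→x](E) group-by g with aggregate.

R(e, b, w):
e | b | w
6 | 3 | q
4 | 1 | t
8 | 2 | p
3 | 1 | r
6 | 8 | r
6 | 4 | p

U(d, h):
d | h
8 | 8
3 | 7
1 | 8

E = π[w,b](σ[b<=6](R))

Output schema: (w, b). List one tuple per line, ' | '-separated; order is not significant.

Subexpression sizes:
  R → 6
  σ[b<=6](R) → 5
  π[w,b](σ[b<=6](R)) → 5

== RESULT ==
w | b
p | 2
p | 4
q | 3
r | 1
t | 1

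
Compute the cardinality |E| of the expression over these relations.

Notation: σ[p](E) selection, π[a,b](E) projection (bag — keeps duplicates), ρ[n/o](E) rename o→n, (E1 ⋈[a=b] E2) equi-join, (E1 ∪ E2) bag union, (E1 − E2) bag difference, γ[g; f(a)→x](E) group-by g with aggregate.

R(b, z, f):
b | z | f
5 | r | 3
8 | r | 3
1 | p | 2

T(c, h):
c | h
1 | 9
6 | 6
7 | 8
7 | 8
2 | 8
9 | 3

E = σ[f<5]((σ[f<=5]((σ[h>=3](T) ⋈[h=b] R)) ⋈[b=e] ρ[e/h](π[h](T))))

Stepwise |·|:
  T → 6
  σ[h>=3](T) → 6
  R → 3
  (σ[h>=3](T) ⋈[h=b] R) → 3
  σ[f<=5]((σ[h>=3](T) ⋈[h=b] R)) → 3
  T → 6
  π[h](T) → 6
  ρ[e/h](π[h](T)) → 6
  (σ[f<=5]((σ[h>=3](T) ⋈[h=b] R)) ⋈[b=e] ρ[e/h](π[h](T))) → 9
  σ[f<5]((σ[f<=5]((σ[h>=3](T) ⋈[h=b] R)) ⋈[b=e] ρ[e/h](π[h](T)))) → 9

|E| = 9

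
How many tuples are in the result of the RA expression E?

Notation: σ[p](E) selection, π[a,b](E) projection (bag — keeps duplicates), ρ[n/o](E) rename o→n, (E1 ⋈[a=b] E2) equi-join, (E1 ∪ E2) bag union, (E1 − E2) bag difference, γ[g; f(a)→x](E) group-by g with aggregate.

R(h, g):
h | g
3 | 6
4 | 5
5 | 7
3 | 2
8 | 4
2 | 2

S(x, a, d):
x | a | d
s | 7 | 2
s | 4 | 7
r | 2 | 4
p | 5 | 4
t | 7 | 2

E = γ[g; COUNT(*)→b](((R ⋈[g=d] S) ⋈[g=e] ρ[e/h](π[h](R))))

Row counts bottom-up:
  R → 6
  S → 5
  (R ⋈[g=d] S) → 7
  R → 6
  π[h](R) → 6
  ρ[e/h](π[h](R)) → 6
  ((R ⋈[g=d] S) ⋈[g=e] ρ[e/h](π[h](R))) → 6
  γ[g; COUNT(*)→b](((R ⋈[g=d] S) ⋈[g=e] ρ[e/h](π[h](R)))) → 2

|E| = 2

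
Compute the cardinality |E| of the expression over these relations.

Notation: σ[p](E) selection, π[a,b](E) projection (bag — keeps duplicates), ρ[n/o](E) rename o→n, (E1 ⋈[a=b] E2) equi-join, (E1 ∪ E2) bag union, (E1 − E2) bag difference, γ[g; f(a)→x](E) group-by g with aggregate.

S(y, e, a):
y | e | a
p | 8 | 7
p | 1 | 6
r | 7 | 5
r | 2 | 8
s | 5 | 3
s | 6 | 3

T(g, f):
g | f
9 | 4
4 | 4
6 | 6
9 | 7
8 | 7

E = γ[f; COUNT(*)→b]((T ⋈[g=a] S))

Row counts bottom-up:
  T → 5
  S → 6
  (T ⋈[g=a] S) → 2
  γ[f; COUNT(*)→b]((T ⋈[g=a] S)) → 2

|E| = 2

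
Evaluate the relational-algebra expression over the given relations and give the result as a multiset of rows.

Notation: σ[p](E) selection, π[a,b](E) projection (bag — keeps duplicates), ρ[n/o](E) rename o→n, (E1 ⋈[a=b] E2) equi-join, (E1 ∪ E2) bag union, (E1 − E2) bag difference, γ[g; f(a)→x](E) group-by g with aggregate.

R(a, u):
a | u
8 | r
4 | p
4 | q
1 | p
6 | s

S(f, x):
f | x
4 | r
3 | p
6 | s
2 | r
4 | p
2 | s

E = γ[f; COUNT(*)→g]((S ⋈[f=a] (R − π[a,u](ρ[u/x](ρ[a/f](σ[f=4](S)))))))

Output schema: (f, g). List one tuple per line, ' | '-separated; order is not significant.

Stepwise |·|:
  S → 6
  R → 5
  S → 6
  σ[f=4](S) → 2
  ρ[a/f](σ[f=4](S)) → 2
  ρ[u/x](ρ[a/f](σ[f=4](S))) → 2
  π[a,u](ρ[u/x](ρ[a/f](σ[f=4](S)))) → 2
  (R − π[a,u](ρ[u/x](ρ[a/f](σ[f=4](S))))) → 4
  (S ⋈[f=a] (R − π[a,u](ρ[u/x](ρ[a/f](σ[f=4](S)))))) → 3
  γ[f; COUNT(*)→g]((S ⋈[f=a] (R − π[a,u](ρ[u/x](ρ[a/f](σ[f=4](S))))))) → 2

== RESULT ==
f | g
4 | 2
6 | 1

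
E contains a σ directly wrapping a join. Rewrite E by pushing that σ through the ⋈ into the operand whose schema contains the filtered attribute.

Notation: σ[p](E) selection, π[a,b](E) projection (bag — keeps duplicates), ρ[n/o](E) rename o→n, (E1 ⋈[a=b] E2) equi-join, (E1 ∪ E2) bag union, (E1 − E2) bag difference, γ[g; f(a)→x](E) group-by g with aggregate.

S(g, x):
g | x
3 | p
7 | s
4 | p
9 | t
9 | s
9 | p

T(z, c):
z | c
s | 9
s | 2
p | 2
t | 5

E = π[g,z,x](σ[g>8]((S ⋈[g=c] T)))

σ filters on g, owned by the left side.
E' = π[g,z,x]((σ[g>8](S) ⋈[g=c] T))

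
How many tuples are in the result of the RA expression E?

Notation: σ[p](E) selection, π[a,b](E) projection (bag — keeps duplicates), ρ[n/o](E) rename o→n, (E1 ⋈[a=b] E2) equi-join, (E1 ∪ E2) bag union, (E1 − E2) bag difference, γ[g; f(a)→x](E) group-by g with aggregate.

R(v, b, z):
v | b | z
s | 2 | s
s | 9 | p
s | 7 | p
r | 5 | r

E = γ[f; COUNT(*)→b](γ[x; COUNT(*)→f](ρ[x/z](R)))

Stepwise |·|:
  R → 4
  ρ[x/z](R) → 4
  γ[x; COUNT(*)→f](ρ[x/z](R)) → 3
  γ[f; COUNT(*)→b](γ[x; COUNT(*)→f](ρ[x/z](R))) → 2

|E| = 2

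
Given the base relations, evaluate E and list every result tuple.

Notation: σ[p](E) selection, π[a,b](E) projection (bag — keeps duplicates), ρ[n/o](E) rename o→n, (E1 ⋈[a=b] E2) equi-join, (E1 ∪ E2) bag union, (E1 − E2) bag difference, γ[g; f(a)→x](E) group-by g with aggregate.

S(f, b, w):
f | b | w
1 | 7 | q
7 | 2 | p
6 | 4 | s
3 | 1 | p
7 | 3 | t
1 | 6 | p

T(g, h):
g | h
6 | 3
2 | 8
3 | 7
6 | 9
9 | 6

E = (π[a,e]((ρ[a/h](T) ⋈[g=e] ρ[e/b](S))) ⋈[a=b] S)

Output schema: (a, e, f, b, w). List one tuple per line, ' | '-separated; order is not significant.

Per-node cardinality:
  T → 5
  ρ[a/h](T) → 5
  S → 6
  ρ[e/b](S) → 6
  (ρ[a/h](T) ⋈[g=e] ρ[e/b](S)) → 4
  π[a,e]((ρ[a/h](T) ⋈[g=e] ρ[e/b](S))) → 4
  S → 6
  (π[a,e]((ρ[a/h](T) ⋈[g=e] ρ[e/b](S))) ⋈[a=b] S) → 2

== RESULT ==
a | e | f | b | w
3 | 6 | 7 | 3 | t
7 | 3 | 1 | 7 | q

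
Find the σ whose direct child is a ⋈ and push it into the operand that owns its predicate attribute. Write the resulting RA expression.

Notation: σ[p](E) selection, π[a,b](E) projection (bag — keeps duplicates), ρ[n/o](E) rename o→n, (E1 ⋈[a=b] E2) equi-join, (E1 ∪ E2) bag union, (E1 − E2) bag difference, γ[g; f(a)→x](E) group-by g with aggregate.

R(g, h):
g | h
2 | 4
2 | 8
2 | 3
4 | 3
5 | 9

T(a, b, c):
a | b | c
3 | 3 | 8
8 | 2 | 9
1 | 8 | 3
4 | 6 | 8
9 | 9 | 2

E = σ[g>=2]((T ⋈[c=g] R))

σ filters on g, owned by the right side.
E' = (T ⋈[c=g] σ[g>=2](R))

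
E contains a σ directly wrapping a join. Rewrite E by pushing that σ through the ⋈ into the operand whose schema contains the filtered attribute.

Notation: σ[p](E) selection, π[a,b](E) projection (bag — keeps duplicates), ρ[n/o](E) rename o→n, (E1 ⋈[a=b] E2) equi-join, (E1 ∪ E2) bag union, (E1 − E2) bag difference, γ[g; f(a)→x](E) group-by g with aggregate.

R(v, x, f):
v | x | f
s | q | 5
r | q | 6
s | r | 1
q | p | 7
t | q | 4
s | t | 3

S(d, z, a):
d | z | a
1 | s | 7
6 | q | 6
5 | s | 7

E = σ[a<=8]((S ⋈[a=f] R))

σ filters on a, owned by the left side.
E' = (σ[a<=8](S) ⋈[a=f] R)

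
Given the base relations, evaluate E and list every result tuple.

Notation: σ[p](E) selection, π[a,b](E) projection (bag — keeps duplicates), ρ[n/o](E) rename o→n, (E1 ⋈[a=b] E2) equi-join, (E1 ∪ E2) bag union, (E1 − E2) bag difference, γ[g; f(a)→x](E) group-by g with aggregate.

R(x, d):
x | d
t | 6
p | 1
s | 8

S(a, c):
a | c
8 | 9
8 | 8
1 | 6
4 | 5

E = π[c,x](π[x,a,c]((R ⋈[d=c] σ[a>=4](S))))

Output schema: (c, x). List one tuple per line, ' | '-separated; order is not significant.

Stepwise |·|:
  R → 3
  S → 4
  σ[a>=4](S) → 3
  (R ⋈[d=c] σ[a>=4](S)) → 1
  π[x,a,c]((R ⋈[d=c] σ[a>=4](S))) → 1
  π[c,x](π[x,a,c]((R ⋈[d=c] σ[a>=4](S)))) → 1

== RESULT ==
c | x
8 | s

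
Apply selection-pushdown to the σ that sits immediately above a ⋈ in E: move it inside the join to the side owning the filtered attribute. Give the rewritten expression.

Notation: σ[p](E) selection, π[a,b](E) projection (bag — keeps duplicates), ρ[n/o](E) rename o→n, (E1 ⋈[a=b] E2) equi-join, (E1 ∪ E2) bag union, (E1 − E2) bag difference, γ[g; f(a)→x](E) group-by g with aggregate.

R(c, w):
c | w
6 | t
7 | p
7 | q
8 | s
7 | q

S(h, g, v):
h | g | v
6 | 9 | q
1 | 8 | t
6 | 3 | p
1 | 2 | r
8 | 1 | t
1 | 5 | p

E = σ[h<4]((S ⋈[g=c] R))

σ filters on h, owned by the left side.
E' = (σ[h<4](S) ⋈[g=c] R)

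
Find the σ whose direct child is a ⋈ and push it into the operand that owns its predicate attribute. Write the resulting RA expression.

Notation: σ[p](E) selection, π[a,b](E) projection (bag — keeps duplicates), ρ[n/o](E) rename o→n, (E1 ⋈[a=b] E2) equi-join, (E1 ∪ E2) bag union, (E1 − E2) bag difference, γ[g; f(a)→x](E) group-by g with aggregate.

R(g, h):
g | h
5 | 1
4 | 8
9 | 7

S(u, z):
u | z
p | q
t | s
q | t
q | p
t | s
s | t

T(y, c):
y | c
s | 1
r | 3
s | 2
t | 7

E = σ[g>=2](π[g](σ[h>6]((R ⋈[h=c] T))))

σ filters on h, owned by the left side.
E' = σ[g>=2](π[g]((σ[h>6](R) ⋈[h=c] T)))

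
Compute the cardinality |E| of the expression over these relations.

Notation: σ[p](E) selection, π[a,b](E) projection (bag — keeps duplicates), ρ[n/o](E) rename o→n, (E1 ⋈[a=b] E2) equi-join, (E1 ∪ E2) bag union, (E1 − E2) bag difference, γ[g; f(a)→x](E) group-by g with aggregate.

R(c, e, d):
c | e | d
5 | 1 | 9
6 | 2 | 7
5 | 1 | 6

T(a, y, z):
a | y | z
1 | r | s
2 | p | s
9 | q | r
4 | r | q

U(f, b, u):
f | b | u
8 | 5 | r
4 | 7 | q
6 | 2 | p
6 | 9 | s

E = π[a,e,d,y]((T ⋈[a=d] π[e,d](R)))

Per-node cardinality:
  T → 4
  R → 3
  π[e,d](R) → 3
  (T ⋈[a=d] π[e,d](R)) → 1
  π[a,e,d,y]((T ⋈[a=d] π[e,d](R))) → 1

|E| = 1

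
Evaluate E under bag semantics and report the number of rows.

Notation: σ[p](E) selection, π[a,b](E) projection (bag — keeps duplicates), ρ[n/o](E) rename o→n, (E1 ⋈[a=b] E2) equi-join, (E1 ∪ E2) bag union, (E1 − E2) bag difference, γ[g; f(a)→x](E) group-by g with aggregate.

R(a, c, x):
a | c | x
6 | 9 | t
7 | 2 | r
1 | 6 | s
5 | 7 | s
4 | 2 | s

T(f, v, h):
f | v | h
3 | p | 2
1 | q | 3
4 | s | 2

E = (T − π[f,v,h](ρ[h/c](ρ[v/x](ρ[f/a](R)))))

Stepwise |·|:
  T → 3
  R → 5
  ρ[f/a](R) → 5
  ρ[v/x](ρ[f/a](R)) → 5
  ρ[h/c](ρ[v/x](ρ[f/a](R))) → 5
  π[f,v,h](ρ[h/c](ρ[v/x](ρ[f/a](R)))) → 5
  (T − π[f,v,h](ρ[h/c](ρ[v/x](ρ[f/a](R))))) → 2

|E| = 2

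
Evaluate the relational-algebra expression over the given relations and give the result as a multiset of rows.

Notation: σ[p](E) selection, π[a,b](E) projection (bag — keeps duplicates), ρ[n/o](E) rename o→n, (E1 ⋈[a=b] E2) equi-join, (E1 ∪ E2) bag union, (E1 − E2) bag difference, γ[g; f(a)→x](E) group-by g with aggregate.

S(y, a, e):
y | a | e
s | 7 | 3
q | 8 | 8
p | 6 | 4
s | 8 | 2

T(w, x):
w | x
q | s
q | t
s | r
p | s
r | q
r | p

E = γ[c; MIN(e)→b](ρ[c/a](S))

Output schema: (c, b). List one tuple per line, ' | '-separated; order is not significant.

Subexpression sizes:
  S → 4
  ρ[c/a](S) → 4
  γ[c; MIN(e)→b](ρ[c/a](S)) → 3

== RESULT ==
c | b
6 | 4
7 | 3
8 | 2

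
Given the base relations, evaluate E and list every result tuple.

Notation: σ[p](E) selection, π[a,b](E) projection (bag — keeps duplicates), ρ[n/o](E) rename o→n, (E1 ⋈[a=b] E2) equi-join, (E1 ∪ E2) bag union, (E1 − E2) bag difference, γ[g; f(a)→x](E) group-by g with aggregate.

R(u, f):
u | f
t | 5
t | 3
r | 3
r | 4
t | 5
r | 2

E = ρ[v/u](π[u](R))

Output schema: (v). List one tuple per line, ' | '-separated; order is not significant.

Row counts bottom-up:
  R → 6
  π[u](R) → 6
  ρ[v/u](π[u](R)) → 6

== RESULT ==
v
r
r
r
t
t
t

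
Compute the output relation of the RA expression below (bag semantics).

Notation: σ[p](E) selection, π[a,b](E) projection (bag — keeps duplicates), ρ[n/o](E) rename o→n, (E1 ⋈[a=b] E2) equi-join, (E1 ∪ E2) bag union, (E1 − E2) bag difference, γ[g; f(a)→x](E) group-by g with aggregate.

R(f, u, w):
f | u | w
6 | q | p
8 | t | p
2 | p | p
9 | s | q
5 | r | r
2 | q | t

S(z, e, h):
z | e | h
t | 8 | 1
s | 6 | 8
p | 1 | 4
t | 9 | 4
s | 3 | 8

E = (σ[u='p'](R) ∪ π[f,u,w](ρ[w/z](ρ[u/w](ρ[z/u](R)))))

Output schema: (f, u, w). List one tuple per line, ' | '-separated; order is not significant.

Row counts bottom-up:
  R → 6
  σ[u='p'](R) → 1
  R → 6
  ρ[z/u](R) → 6
  ρ[u/w](ρ[z/u](R)) → 6
  ρ[w/z](ρ[u/w](ρ[z/u](R))) → 6
  π[f,u,w](ρ[w/z](ρ[u/w](ρ[z/u](R)))) → 6
  (σ[u='p'](R) ∪ π[f,u,w](ρ[w/z](ρ[u/w](ρ[z/u](R))))) → 7

== RESULT ==
f | u | w
2 | p | p
2 | p | p
2 | t | q
5 | r | r
6 | p | q
8 | p | t
9 | q | s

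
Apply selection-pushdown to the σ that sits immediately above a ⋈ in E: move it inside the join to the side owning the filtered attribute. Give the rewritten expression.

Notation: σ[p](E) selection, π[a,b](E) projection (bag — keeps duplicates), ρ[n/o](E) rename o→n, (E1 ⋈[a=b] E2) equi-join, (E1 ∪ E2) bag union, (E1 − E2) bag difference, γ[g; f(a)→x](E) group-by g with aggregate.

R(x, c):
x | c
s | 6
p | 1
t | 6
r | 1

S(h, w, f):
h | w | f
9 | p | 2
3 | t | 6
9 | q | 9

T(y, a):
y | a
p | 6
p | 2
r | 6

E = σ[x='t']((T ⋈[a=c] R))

σ filters on x, owned by the right side.
E' = (T ⋈[a=c] σ[x='t'](R))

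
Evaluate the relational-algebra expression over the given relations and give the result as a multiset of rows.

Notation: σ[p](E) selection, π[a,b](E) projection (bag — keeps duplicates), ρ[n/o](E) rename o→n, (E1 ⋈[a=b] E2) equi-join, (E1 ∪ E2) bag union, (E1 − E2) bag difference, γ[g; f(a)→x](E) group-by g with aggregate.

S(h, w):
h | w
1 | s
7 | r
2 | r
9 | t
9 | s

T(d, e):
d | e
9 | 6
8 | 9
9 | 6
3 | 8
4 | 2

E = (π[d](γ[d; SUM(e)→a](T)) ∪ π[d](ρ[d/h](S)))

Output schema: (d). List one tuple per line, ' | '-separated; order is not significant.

Stepwise |·|:
  T → 5
  γ[d; SUM(e)→a](T) → 4
  π[d](γ[d; SUM(e)→a](T)) → 4
  S → 5
  ρ[d/h](S) → 5
  π[d](ρ[d/h](S)) → 5
  (π[d](γ[d; SUM(e)→a](T)) ∪ π[d](ρ[d/h](S))) → 9

== RESULT ==
d
1
2
3
4
7
8
9
9
9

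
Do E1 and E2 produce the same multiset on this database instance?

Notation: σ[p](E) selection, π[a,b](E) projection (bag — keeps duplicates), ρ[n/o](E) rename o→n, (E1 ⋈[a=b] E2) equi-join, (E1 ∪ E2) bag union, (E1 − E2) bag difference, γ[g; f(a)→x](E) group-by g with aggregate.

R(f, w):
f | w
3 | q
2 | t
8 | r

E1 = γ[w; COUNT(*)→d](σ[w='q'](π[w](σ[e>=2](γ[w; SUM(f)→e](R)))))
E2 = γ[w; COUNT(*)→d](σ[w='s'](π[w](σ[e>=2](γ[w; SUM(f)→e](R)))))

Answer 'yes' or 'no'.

E1 subexpression sizes:
  R → 3
  γ[w; SUM(f)→e](R) → 3
  σ[e>=2](γ[w; SUM(f)→e](R)) → 3
  π[w](σ[e>=2](γ[w; SUM(f)→e](R))) → 3
  σ[w='q'](π[w](σ[e>=2](γ[w; SUM(f)→e](R)))) → 1
  γ[w; COUNT(*)→d](σ[w='q'](π[w](σ[e>=2](γ[w; SUM(f)→e](R))))) → 1
E2 subexpression sizes:
  R → 3
  γ[w; SUM(f)→e](R) → 3
  σ[e>=2](γ[w; SUM(f)→e](R)) → 3
  π[w](σ[e>=2](γ[w; SUM(f)→e](R))) → 3
  σ[w='s'](π[w](σ[e>=2](γ[w; SUM(f)→e](R)))) → 0
  γ[w; COUNT(*)→d](σ[w='s'](π[w](σ[e>=2](γ[w; SUM(f)→e](R))))) → 0

E1 result:
w | d
q | 1
E2 result:
w | d
(0 rows)
Witness: ('q', 1) appears 1× in E1 but 0× in E2.

no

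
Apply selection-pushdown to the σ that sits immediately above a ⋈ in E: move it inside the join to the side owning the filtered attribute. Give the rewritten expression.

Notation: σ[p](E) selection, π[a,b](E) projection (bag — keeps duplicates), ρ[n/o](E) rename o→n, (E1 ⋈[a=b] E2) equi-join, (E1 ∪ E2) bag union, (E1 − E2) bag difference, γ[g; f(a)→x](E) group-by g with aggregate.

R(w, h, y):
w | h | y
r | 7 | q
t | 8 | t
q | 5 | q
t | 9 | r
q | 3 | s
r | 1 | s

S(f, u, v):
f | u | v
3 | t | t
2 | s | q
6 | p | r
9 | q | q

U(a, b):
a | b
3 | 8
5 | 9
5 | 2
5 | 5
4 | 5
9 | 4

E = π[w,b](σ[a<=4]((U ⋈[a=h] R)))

σ filters on a, owned by the left side.
E' = π[w,b]((σ[a<=4](U) ⋈[a=h] R))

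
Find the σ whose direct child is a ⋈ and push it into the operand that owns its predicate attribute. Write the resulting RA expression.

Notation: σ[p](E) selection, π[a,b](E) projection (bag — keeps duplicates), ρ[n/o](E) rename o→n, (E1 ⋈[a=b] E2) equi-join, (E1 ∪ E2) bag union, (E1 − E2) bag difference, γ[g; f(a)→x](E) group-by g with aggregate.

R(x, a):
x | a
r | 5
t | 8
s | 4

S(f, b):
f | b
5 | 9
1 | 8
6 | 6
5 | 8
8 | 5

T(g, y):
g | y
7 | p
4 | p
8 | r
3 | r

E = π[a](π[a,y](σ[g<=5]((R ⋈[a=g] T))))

σ filters on g, owned by the right side.
E' = π[a](π[a,y]((R ⋈[a=g] σ[g<=5](T))))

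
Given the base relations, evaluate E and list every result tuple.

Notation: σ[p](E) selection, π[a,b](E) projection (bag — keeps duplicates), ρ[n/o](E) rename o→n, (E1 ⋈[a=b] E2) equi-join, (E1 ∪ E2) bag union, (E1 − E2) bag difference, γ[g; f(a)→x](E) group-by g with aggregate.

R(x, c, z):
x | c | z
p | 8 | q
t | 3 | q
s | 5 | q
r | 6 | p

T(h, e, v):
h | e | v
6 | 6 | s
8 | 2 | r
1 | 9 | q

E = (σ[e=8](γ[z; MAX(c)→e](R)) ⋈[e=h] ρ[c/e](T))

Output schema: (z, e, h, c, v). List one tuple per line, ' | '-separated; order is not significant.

Stepwise |·|:
  R → 4
  γ[z; MAX(c)→e](R) → 2
  σ[e=8](γ[z; MAX(c)→e](R)) → 1
  T → 3
  ρ[c/e](T) → 3
  (σ[e=8](γ[z; MAX(c)→e](R)) ⋈[e=h] ρ[c/e](T)) → 1

== RESULT ==
z | e | h | c | v
q | 8 | 8 | 2 | r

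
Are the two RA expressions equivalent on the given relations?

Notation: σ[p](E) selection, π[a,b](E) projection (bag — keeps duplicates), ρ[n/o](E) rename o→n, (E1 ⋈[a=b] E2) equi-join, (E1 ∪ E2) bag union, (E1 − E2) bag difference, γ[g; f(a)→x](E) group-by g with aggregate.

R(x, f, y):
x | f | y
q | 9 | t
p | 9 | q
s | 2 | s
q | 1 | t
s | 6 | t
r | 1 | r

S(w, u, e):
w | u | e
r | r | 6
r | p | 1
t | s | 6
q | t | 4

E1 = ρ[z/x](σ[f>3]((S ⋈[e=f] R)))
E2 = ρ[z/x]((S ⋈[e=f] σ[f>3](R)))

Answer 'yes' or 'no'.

E1 stepwise |·|:
  S → 4
  R → 6
  (S ⋈[e=f] R) → 4
  σ[f>3]((S ⋈[e=f] R)) → 2
  ρ[z/x](σ[f>3]((S ⋈[e=f] R))) → 2
E2 stepwise |·|:
  S → 4
  R → 6
  σ[f>3](R) → 3
  (S ⋈[e=f] σ[f>3](R)) → 2
  ρ[z/x]((S ⋈[e=f] σ[f>3](R))) → 2

E1 and E2 produce the same multiset:
w | u | e | z | f | y
r | r | 6 | s | 6 | t
t | s | 6 | s | 6 | t

yes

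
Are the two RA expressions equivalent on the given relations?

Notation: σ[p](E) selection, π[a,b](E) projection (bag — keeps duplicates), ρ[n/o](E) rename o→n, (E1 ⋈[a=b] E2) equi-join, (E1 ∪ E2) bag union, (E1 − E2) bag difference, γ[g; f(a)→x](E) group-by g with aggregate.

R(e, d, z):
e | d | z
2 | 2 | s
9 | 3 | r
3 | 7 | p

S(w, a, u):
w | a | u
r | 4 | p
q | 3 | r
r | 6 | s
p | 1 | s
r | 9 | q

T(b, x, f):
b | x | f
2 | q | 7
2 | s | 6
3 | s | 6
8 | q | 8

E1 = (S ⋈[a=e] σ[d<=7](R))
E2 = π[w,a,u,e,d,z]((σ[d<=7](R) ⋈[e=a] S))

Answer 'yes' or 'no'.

E1 subexpression sizes:
  S → 5
  R → 3
  σ[d<=7](R) → 3
  (S ⋈[a=e] σ[d<=7](R)) → 2
E2 subexpression sizes:
  R → 3
  σ[d<=7](R) → 3
  S → 5
  (σ[d<=7](R) ⋈[e=a] S) → 2
  π[w,a,u,e,d,z]((σ[d<=7](R) ⋈[e=a] S)) → 2

E1 and E2 produce the same multiset:
w | a | u | e | d | z
q | 3 | r | 3 | 7 | p
r | 9 | q | 9 | 3 | r

yes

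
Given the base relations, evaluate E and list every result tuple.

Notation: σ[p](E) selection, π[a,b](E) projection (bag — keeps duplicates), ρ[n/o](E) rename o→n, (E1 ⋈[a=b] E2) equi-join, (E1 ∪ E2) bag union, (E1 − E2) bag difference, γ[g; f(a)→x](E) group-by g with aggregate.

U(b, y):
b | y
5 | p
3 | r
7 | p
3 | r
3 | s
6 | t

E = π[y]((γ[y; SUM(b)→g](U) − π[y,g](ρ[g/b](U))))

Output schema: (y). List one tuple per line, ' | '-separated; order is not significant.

Per-node cardinality:
  U → 6
  γ[y; SUM(b)→g](U) → 4
  U → 6
  ρ[g/b](U) → 6
  π[y,g](ρ[g/b](U)) → 6
  (γ[y; SUM(b)→g](U) − π[y,g](ρ[g/b](U))) → 2
  π[y]((γ[y; SUM(b)→g](U) − π[y,g](ρ[g/b](U)))) → 2

== RESULT ==
y
p
r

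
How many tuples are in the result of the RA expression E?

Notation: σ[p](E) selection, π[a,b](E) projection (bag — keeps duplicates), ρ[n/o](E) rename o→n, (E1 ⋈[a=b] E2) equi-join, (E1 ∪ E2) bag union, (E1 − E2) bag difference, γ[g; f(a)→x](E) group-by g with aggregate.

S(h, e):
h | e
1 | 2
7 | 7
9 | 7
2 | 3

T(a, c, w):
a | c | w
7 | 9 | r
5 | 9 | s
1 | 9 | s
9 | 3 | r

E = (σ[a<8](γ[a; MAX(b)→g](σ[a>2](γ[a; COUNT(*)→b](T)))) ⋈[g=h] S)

Per-node cardinality:
  T → 4
  γ[a; COUNT(*)→b](T) → 4
  σ[a>2](γ[a; COUNT(*)→b](T)) → 3
  γ[a; MAX(b)→g](σ[a>2](γ[a; COUNT(*)→b](T))) → 3
  σ[a<8](γ[a; MAX(b)→g](σ[a>2](γ[a; COUNT(*)→b](T)))) → 2
  S → 4
  (σ[a<8](γ[a; MAX(b)→g](σ[a>2](γ[a; COUNT(*)→b](T)))) ⋈[g=h] S) → 2

|E| = 2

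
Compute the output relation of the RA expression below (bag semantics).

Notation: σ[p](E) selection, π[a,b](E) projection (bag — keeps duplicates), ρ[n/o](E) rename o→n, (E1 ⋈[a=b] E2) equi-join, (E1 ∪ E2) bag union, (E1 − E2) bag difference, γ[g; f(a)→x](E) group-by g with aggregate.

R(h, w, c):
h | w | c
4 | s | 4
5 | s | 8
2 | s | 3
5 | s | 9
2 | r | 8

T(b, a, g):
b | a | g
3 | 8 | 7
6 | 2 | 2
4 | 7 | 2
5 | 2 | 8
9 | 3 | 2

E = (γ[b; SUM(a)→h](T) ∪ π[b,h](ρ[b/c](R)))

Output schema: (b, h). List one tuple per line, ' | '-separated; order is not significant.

Row counts bottom-up:
  T → 5
  γ[b; SUM(a)→h](T) → 5
  R → 5
  ρ[b/c](R) → 5
  π[b,h](ρ[b/c](R)) → 5
  (γ[b; SUM(a)→h](T) ∪ π[b,h](ρ[b/c](R))) → 10

== RESULT ==
b | h
3 | 2
3 | 8
4 | 4
4 | 7
5 | 2
6 | 2
8 | 2
8 | 5
9 | 3
9 | 5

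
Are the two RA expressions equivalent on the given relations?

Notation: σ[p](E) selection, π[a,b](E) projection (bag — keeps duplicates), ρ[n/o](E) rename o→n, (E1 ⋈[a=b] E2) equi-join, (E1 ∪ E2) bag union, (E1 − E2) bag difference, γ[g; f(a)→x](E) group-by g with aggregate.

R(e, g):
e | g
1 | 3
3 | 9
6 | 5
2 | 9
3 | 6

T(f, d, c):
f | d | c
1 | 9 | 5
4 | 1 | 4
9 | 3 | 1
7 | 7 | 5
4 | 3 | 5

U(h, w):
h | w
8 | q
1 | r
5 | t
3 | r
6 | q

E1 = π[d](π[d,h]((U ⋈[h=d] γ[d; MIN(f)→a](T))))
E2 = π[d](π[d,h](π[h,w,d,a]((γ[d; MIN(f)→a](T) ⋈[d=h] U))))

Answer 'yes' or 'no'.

E1 row counts bottom-up:
  U → 5
  T → 5
  γ[d; MIN(f)→a](T) → 4
  (U ⋈[h=d] γ[d; MIN(f)→a](T)) → 2
  π[d,h]((U ⋈[h=d] γ[d; MIN(f)→a](T))) → 2
  π[d](π[d,h]((U ⋈[h=d] γ[d; MIN(f)→a](T)))) → 2
E2 row counts bottom-up:
  T → 5
  γ[d; MIN(f)→a](T) → 4
  U → 5
  (γ[d; MIN(f)→a](T) ⋈[d=h] U) → 2
  π[h,w,d,a]((γ[d; MIN(f)→a](T) ⋈[d=h] U)) → 2
  π[d,h](π[h,w,d,a]((γ[d; MIN(f)→a](T) ⋈[d=h] U))) → 2
  π[d](π[d,h](π[h,w,d,a]((γ[d; MIN(f)→a](T) ⋈[d=h] U)))) → 2

E1 and E2 produce the same multiset:
d
1
3

yes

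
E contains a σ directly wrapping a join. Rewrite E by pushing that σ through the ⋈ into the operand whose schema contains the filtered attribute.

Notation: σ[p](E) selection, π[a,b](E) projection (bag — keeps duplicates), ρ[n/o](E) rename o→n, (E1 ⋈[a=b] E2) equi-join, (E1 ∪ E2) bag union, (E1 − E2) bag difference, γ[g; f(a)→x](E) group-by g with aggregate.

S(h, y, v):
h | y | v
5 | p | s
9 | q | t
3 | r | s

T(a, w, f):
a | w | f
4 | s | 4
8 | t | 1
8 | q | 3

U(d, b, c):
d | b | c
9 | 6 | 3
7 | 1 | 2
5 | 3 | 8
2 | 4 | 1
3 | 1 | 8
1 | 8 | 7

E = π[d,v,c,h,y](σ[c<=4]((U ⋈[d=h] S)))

σ filters on c, owned by the left side.
E' = π[d,v,c,h,y]((σ[c<=4](U) ⋈[d=h] S))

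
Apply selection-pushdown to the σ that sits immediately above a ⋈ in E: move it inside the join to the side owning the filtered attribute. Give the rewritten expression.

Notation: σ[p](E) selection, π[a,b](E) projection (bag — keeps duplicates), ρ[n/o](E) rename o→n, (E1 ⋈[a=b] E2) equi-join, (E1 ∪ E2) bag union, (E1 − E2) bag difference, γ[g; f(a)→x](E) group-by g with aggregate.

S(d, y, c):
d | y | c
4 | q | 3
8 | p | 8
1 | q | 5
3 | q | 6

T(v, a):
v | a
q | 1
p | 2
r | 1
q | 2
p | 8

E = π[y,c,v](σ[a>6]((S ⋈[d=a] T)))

σ filters on a, owned by the right side.
E' = π[y,c,v]((S ⋈[d=a] σ[a>6](T)))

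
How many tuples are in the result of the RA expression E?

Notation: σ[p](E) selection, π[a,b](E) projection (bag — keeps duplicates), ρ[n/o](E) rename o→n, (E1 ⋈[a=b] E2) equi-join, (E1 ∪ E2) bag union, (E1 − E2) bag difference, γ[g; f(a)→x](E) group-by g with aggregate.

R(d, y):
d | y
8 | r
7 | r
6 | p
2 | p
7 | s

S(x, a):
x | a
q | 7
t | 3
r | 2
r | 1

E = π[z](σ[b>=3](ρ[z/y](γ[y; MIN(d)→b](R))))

Subexpression sizes:
  R → 5
  γ[y; MIN(d)→b](R) → 3
  ρ[z/y](γ[y; MIN(d)→b](R)) → 3
  σ[b>=3](ρ[z/y](γ[y; MIN(d)→b](R))) → 2
  π[z](σ[b>=3](ρ[z/y](γ[y; MIN(d)→b](R)))) → 2

|E| = 2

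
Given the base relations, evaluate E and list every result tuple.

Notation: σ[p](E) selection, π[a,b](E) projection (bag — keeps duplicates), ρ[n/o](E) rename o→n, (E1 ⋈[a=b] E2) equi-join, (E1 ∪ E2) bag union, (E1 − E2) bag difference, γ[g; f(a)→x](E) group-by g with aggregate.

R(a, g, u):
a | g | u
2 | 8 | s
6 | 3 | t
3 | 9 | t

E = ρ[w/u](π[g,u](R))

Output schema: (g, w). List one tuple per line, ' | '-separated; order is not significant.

Row counts bottom-up:
  R → 3
  π[g,u](R) → 3
  ρ[w/u](π[g,u](R)) → 3

== RESULT ==
g | w
3 | t
8 | s
9 | t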